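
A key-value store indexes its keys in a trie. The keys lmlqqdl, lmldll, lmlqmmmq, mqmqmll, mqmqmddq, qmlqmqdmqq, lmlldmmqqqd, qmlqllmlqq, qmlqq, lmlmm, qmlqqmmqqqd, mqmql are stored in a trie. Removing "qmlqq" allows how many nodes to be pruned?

0

Walk "qmlqq" from the leaf back toward the root, removing each node that no remaining word uses.
Every node on "qmlqq" is still needed (e.g. by "qmlqqmmqqqd"), so nothing is freed.
Nodes removed: 0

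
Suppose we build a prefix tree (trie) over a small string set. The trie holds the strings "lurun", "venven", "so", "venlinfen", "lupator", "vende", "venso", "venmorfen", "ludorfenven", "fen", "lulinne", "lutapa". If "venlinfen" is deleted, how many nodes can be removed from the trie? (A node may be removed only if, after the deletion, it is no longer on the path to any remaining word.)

6

Walk "venlinfen" from the leaf back toward the root, removing each node that no remaining word uses.
The suffix "linfen" (6 nodes) is used only by "venlinfen"; the node for "ven" still has the child "v", so pruning stops there.
Nodes removed: 6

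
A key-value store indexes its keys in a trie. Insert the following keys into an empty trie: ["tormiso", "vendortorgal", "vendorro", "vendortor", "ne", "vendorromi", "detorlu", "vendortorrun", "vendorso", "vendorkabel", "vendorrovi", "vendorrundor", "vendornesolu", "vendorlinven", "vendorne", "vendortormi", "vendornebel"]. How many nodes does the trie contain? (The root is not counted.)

For each word, the new-node count is its length minus the longest prefix already in the trie:
  "tormiso" → 7 new (t, o, r, m, i, s, o)
  "vendortorgal" → 12 new (v, e, n, d, o, r, t, o, r, g, a, l)
  "vendorro" → prefix "vendor" already present; 2 new (r, o)
  "vendortor" → prefix "vendortor" already present; 0 new (none)
  "ne" → 2 new (n, e)
  "vendorromi" → prefix "vendorro" already present; 2 new (m, i)
  "detorlu" → 7 new (d, e, t, o, r, l, u)
  "vendortorrun" → prefix "vendortor" already present; 3 new (r, u, n)
  "vendorso" → prefix "vendor" already present; 2 new (s, o)
  "vendorkabel" → prefix "vendor" already present; 5 new (k, a, b, e, l)
  "vendorrovi" → prefix "vendorro" already present; 2 new (v, i)
  "vendorrundor" → prefix "vendorr" already present; 5 new (u, n, d, o, r)
  "vendornesolu" → prefix "vendor" already present; 6 new (n, e, s, o, l, u)
  "vendorlinven" → prefix "vendor" already present; 6 new (l, i, n, v, e, n)
  "vendorne" → prefix "vendorne" already present; 0 new (none)
  "vendortormi" → prefix "vendortor" already present; 2 new (m, i)
  "vendornebel" → prefix "vendorne" already present; 3 new (b, e, l)
Total nodes = 7 + 12 + 2 + 0 + 2 + 2 + 7 + 3 + 2 + 5 + 2 + 5 + 6 + 6 + 0 + 2 + 3 = 66

66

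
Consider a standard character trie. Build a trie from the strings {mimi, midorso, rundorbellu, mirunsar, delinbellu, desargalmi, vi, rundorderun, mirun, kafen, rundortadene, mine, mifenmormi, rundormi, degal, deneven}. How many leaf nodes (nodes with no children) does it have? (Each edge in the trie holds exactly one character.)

15

Leaves are exactly the stored words that no other stored word extends.
Those words: "degal", "delinbellu", "deneven", "desargalmi", "kafen", "midorso", "mifenmormi", "mimi", "mine", "mirunsar", "rundorbellu", "rundorderun", "rundormi", "rundortadene", "vi"
Leaf count: 15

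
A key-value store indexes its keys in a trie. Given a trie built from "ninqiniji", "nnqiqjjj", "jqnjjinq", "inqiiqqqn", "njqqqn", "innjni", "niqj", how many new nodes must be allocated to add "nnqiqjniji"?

4

The longest prefix of "nnqiqjniji" already in the trie is "nnqiqj" (length 6).
New nodes needed: |"nnqiqjniji"| − 6 = 10 − 6 = 4.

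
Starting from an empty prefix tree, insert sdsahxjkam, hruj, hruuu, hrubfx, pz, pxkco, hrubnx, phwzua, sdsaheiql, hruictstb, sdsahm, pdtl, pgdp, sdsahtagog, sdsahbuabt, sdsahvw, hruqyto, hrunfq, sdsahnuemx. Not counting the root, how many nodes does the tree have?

73

For each word, the new-node count is its length minus the longest prefix already in the trie:
  "sdsahxjkam" → 10 new (s, d, s, a, h, x, j, k, a, m)
  "hruj" → 4 new (h, r, u, j)
  "hruuu" → prefix "hru" already present; 2 new (u, u)
  "hrubfx" → prefix "hru" already present; 3 new (b, f, x)
  "pz" → 2 new (p, z)
  "pxkco" → prefix "p" already present; 4 new (x, k, c, o)
  "hrubnx" → prefix "hrub" already present; 2 new (n, x)
  "phwzua" → prefix "p" already present; 5 new (h, w, z, u, a)
  "sdsaheiql" → prefix "sdsah" already present; 4 new (e, i, q, l)
  "hruictstb" → prefix "hru" already present; 6 new (i, c, t, s, t, b)
  "sdsahm" → prefix "sdsah" already present; 1 new (m)
  "pdtl" → prefix "p" already present; 3 new (d, t, l)
  "pgdp" → prefix "p" already present; 3 new (g, d, p)
  "sdsahtagog" → prefix "sdsah" already present; 5 new (t, a, g, o, g)
  "sdsahbuabt" → prefix "sdsah" already present; 5 new (b, u, a, b, t)
  "sdsahvw" → prefix "sdsah" already present; 2 new (v, w)
  "hruqyto" → prefix "hru" already present; 4 new (q, y, t, o)
  "hrunfq" → prefix "hru" already present; 3 new (n, f, q)
  "sdsahnuemx" → prefix "sdsah" already present; 5 new (n, u, e, m, x)
Total nodes = 10 + 4 + 2 + 3 + 2 + 4 + 2 + 5 + 4 + 6 + 1 + 3 + 3 + 5 + 5 + 2 + 4 + 3 + 5 = 73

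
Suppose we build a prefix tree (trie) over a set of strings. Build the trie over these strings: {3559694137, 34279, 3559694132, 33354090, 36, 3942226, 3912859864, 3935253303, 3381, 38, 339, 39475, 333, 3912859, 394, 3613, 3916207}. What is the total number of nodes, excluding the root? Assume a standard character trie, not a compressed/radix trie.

57

Trace insertions, counting only characters that open a new branch:
  "3559694137" → 10 new (3, 5, 5, 9, 6, 9, 4, 1, 3, 7)
  "34279" → prefix "3" already present; 4 new (4, 2, 7, 9)
  "3559694132" → prefix "355969413" already present; 1 new (2)
  "33354090" → prefix "3" already present; 7 new (3, 3, 5, 4, 0, 9, 0)
  "36" → prefix "3" already present; 1 new (6)
  "3942226" → prefix "3" already present; 6 new (9, 4, 2, 2, 2, 6)
  "3912859864" → prefix "39" already present; 8 new (1, 2, 8, 5, 9, 8, 6, 4)
  "3935253303" → prefix "39" already present; 8 new (3, 5, 2, 5, 3, 3, 0, 3)
  "3381" → prefix "33" already present; 2 new (8, 1)
  "38" → prefix "3" already present; 1 new (8)
  "339" → prefix "33" already present; 1 new (9)
  "39475" → prefix "394" already present; 2 new (7, 5)
  "333" → prefix "333" already present; 0 new (none)
  "3912859" → prefix "3912859" already present; 0 new (none)
  "394" → prefix "394" already present; 0 new (none)
  "3613" → prefix "36" already present; 2 new (1, 3)
  "3916207" → prefix "391" already present; 4 new (6, 2, 0, 7)
Total nodes = 10 + 4 + 1 + 7 + 1 + 6 + 8 + 8 + 2 + 1 + 1 + 2 + 0 + 0 + 0 + 2 + 4 = 57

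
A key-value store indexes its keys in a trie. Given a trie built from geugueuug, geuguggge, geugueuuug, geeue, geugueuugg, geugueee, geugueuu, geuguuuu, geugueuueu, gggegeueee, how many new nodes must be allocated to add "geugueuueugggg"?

"geugueuueu" is already a path in the trie; the remaining "gggg" must be added.
Each of the 4 remaining characters creates one node.

4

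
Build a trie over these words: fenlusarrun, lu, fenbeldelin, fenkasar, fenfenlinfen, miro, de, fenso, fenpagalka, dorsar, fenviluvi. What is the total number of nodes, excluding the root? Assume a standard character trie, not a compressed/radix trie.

61

Count nodes per top-level branch (shared prefixes stored once):
  'd'-branch (de, dorsar): 7 nodes
  'f'-branch (fenbeldelin, fenfenlinfen, fenkasar, fenlusarrun, fenpagalka, fenso, fenviluvi): 48 nodes
  'l'-branch (lu): 2 nodes
  'm'-branch (miro): 4 nodes
Sum: 61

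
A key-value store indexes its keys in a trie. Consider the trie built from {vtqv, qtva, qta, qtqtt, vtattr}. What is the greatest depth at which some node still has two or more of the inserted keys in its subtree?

2

Equivalently: take the maximum, over all pairs, of their longest common prefix length.
"qta" and "qtqtt" agree on "qt" (2 characters) before diverging; nothing deeper is shared.
Longest shared-prefix length: 2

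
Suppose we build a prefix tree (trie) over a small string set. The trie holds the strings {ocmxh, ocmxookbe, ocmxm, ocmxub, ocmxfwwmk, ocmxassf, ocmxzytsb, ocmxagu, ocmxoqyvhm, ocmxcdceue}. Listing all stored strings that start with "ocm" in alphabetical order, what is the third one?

Words with prefix "ocm", in lexicographic order: "ocmxagu", "ocmxassf", "ocmxcdceue", "ocmxfwwmk", "ocmxh", "ocmxm", "ocmxookbe", "ocmxoqyvhm", "ocmxub", "ocmxzytsb"
The 3rd is ocmxcdceue.

ocmxcdceue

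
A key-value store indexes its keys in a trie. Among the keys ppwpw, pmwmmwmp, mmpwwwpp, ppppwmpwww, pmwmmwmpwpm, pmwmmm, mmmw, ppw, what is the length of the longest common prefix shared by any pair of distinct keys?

8

The deepest shared node is where two words last agree before diverging.
"pmwmmwmp" and "pmwmmwmpwpm" agree on "pmwmmwmp" (8 characters) before diverging; nothing deeper is shared.
Longest shared-prefix length: 8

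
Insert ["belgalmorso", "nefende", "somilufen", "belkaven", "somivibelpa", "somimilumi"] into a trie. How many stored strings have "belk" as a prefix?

1

Filter for entries beginning with "belk":
Matches: "belkaven"
Count: 1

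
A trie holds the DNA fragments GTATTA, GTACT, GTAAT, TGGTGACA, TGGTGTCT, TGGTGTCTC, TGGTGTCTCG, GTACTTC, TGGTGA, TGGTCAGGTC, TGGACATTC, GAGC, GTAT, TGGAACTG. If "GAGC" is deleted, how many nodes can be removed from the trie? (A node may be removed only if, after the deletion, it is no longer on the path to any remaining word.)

3

Walk "GAGC" from the leaf back toward the root, removing each node that no remaining word uses.
The suffix "AGC" (3 nodes) is used only by "GAGC"; the node for "G" still has the child "T", so pruning stops there.
Nodes removed: 3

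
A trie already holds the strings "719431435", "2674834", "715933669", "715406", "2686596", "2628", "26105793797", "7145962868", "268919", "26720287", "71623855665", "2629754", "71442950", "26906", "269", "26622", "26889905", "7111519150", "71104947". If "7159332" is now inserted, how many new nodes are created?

"715933" is already a path in the trie; the remaining "2" must be added.
Each of the 1 remaining characters creates one node.

1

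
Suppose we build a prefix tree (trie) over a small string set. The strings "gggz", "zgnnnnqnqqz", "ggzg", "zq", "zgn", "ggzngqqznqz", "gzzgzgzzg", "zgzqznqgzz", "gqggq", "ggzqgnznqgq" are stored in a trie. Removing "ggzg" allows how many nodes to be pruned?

1

After clearing the end-marker at "ggzg", prune upward until reaching a node still needed by another word.
The suffix "g" (1 node) is used only by "ggzg"; the node for "ggz" still has the child "n", so pruning stops there.
Nodes removed: 1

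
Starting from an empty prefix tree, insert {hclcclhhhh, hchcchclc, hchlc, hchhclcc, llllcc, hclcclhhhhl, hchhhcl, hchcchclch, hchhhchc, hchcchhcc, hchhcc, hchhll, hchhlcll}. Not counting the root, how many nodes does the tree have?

For each word, the new-node count is its length minus the longest prefix already in the trie:
  "hclcclhhhh" → 10 new (h, c, l, c, c, l, h, h, h, h)
  "hchcchclc" → prefix "hc" already present; 7 new (h, c, c, h, c, l, c)
  "hchlc" → prefix "hch" already present; 2 new (l, c)
  "hchhclcc" → prefix "hch" already present; 5 new (h, c, l, c, c)
  "llllcc" → 6 new (l, l, l, l, c, c)
  "hclcclhhhhl" → prefix "hclcclhhhh" already present; 1 new (l)
  "hchhhcl" → prefix "hchh" already present; 3 new (h, c, l)
  "hchcchclch" → prefix "hchcchclc" already present; 1 new (h)
  "hchhhchc" → prefix "hchhhc" already present; 2 new (h, c)
  "hchcchhcc" → prefix "hchcch" already present; 3 new (h, c, c)
  "hchhcc" → prefix "hchhc" already present; 1 new (c)
  "hchhll" → prefix "hchh" already present; 2 new (l, l)
  "hchhlcll" → prefix "hchhl" already present; 3 new (c, l, l)
Total nodes = 10 + 7 + 2 + 5 + 6 + 1 + 3 + 1 + 2 + 3 + 1 + 2 + 3 = 46

46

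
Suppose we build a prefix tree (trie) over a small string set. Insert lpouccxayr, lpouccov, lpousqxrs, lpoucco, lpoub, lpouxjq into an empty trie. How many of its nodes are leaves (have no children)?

5

A leaf is a node with no children — equivalently, the end of a word that is not a proper prefix of any other stored word.
Those words: "lpoub", "lpouccov", "lpouccxayr", "lpousqxrs", "lpouxjq"
Leaf count: 5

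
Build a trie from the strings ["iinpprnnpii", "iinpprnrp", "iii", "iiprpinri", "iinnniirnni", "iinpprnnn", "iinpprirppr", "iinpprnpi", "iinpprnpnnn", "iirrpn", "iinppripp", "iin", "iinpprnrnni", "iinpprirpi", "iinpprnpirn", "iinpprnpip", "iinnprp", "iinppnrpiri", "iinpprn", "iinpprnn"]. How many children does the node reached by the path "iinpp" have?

2

Walk "iinpp" from the root, arriving at one node.
Distinct next characters after "iinpp": n, r.
That node has 2 child edges.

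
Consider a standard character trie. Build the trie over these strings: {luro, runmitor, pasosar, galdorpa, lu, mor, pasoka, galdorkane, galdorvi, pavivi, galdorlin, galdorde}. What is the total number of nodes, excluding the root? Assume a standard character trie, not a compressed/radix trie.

47

Insert word by word; a character creates a node only if that edge doesn't already exist:
  "luro" → 4 new (l, u, r, o)
  "runmitor" → 8 new (r, u, n, m, i, t, o, r)
  "pasosar" → 7 new (p, a, s, o, s, a, r)
  "galdorpa" → 8 new (g, a, l, d, o, r, p, a)
  "lu" → prefix "lu" already present; 0 new (none)
  "mor" → 3 new (m, o, r)
  "pasoka" → prefix "paso" already present; 2 new (k, a)
  "galdorkane" → prefix "galdor" already present; 4 new (k, a, n, e)
  "galdorvi" → prefix "galdor" already present; 2 new (v, i)
  "pavivi" → prefix "pa" already present; 4 new (v, i, v, i)
  "galdorlin" → prefix "galdor" already present; 3 new (l, i, n)
  "galdorde" → prefix "galdor" already present; 2 new (d, e)
Total nodes = 4 + 8 + 7 + 8 + 0 + 3 + 2 + 4 + 2 + 4 + 3 + 2 = 47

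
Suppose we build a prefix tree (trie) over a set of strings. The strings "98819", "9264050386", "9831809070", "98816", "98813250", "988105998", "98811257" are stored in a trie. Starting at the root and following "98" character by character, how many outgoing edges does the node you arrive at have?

Walk "98" from the root, arriving at one node.
Distinct next characters after "98": 3, 8.
That node has 2 child edges.

2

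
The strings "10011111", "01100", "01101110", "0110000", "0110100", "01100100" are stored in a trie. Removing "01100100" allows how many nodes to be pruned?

3

Walk "01100100" from the leaf back toward the root, removing each node that no remaining word uses.
The suffix "100" (3 nodes) is used only by "01100100"; the node for "01100" still has the child "0", so pruning stops there.
Nodes removed: 3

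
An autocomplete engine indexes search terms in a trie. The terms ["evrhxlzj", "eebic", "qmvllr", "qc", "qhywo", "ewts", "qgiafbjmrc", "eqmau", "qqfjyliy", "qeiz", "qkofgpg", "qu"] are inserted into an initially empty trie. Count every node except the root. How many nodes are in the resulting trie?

56

Count nodes per top-level branch (shared prefixes stored once):
  'e'-branch (eebic, eqmau, evrhxlzj, ewts): 19 nodes
  'q'-branch (qc, qeiz, qgiafbjmrc, qhywo, qkofgpg, qmvllr, qqfjyliy, qu): 37 nodes
Sum: 56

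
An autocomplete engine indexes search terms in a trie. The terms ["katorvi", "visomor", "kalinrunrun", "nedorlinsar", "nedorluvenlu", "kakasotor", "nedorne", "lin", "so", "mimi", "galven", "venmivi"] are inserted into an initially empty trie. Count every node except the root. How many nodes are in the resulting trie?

70

For each word, the new-node count is its length minus the longest prefix already in the trie:
  "katorvi" → 7 new (k, a, t, o, r, v, i)
  "visomor" → 7 new (v, i, s, o, m, o, r)
  "kalinrunrun" → prefix "ka" already present; 9 new (l, i, n, r, u, n, r, u, n)
  "nedorlinsar" → 11 new (n, e, d, o, r, l, i, n, s, a, r)
  "nedorluvenlu" → prefix "nedorl" already present; 6 new (u, v, e, n, l, u)
  "kakasotor" → prefix "ka" already present; 7 new (k, a, s, o, t, o, r)
  "nedorne" → prefix "nedor" already present; 2 new (n, e)
  "lin" → 3 new (l, i, n)
  "so" → 2 new (s, o)
  "mimi" → 4 new (m, i, m, i)
  "galven" → 6 new (g, a, l, v, e, n)
  "venmivi" → prefix "v" already present; 6 new (e, n, m, i, v, i)
Total nodes = 7 + 7 + 9 + 11 + 6 + 7 + 2 + 3 + 2 + 4 + 6 + 6 = 70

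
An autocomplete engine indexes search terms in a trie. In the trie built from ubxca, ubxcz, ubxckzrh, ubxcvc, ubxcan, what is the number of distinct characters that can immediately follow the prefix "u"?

Walk "u" from the root, arriving at one node.
Distinct next characters after "u": b.
That node has 1 child edge.

1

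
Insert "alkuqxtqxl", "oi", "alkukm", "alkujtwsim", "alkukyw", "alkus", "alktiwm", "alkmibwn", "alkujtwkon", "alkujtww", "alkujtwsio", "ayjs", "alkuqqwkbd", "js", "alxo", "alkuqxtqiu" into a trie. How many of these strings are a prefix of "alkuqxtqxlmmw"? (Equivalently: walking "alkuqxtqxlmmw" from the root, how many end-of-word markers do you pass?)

1

Traverse "alkuqxtqxlmmw" character by character; count nodes along the way that are marked as word ends.
Prefixes of the query that are stored words: "alkuqxtqxl"
Count: 1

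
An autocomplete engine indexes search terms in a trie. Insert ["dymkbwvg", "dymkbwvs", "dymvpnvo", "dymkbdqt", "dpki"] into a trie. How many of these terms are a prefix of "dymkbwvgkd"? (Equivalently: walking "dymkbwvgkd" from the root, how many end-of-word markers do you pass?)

Traverse "dymkbwvgkd" character by character; count nodes along the way that are marked as word ends.
Prefixes of the query that are stored words: "dymkbwvg"
Count: 1

1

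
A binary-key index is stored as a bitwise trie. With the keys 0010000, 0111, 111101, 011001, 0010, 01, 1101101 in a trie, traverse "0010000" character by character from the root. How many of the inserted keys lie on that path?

Traverse "0010000" character by character; count nodes along the way that are marked as word ends.
Prefixes of the query that are stored words: "0010", "0010000"
Count: 2

2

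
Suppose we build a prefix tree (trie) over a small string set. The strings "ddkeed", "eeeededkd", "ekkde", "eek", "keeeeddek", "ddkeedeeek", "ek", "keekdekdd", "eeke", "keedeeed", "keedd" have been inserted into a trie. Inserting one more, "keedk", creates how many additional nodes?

Walking "keedk" from the root, the first 4 characters ("keed") follow existing edges; "k" is the first miss.
New nodes needed: |"keedk"| − 4 = 5 − 4 = 1.

1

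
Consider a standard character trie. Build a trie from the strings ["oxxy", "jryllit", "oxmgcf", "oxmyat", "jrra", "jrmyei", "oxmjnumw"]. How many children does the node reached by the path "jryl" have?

1

Walk "jryl" from the root, arriving at one node.
Characters that immediately follow "jryl" among the stored strings: {l}.
That node has 1 child edge.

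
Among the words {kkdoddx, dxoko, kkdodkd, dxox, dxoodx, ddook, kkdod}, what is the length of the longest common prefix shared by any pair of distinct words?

Equivalently: take the maximum, over all pairs, of their longest common prefix length.
e.g. "kkdod" and "kkdoddx" share the prefix "kkdod" of length 5; no pair shares a longer one.
Longest shared-prefix length: 5

5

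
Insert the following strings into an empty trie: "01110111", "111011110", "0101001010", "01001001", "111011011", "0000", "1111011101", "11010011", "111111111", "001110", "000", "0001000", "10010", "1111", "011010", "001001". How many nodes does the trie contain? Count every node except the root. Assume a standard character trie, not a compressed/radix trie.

72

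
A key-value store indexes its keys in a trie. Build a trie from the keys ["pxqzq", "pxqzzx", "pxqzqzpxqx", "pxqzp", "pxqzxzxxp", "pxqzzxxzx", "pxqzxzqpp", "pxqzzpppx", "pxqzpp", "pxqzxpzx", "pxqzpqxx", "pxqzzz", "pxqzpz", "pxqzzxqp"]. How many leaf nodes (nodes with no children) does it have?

11

A leaf is a node with no children — equivalently, the end of a word that is not a proper prefix of any other stored word.
Those words: "pxqzpp", "pxqzpqxx", "pxqzpz", "pxqzqzpxqx", "pxqzxpzx", "pxqzxzqpp", "pxqzxzxxp", "pxqzzpppx", "pxqzzxqp", "pxqzzxxzx", "pxqzzz"
Leaf count: 11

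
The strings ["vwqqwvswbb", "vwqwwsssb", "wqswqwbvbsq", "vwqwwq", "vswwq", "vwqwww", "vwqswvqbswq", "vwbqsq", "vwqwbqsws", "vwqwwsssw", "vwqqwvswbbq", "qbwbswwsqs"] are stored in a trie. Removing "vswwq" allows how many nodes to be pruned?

A node on "vswwq"'s path can go only if nothing else ends at it or branches off below it.
The suffix "swwq" (4 nodes) is used only by "vswwq"; the node for "v" still has the child "w", so pruning stops there.
Nodes removed: 4

4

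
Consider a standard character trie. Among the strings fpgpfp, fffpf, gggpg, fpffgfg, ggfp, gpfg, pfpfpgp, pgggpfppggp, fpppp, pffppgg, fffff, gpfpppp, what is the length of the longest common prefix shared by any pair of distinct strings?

3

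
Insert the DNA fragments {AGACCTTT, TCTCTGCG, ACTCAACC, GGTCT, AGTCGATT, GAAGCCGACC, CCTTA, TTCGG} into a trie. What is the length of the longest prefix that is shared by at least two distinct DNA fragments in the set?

Look for the deepest trie node that still has at least two words in its subtree.
e.g. "AGACCTTT" and "AGTCGATT" share the prefix "AG" of length 2; no pair shares a longer one.
Longest shared-prefix length: 2

2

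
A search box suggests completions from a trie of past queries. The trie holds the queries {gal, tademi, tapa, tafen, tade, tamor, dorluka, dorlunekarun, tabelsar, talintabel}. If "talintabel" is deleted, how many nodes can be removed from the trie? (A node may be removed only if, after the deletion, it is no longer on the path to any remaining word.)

8

After clearing the end-marker at "talintabel", prune upward until reaching a node still needed by another word.
The suffix "lintabel" (8 nodes) is used only by "talintabel"; the node for "ta" still has the child "d", so pruning stops there.
Nodes removed: 8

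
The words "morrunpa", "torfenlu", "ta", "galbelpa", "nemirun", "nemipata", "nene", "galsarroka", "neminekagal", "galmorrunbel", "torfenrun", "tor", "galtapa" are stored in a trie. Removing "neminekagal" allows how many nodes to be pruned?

After clearing the end-marker at "neminekagal", prune upward until reaching a node still needed by another word.
The suffix "nekagal" (7 nodes) is used only by "neminekagal"; the node for "nemi" still has the child "r", so pruning stops there.
Nodes removed: 7

7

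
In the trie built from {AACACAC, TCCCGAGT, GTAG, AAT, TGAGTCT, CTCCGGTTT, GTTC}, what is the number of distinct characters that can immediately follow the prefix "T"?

2

Follow the path "T" to its node, then look at its outgoing edges.
Distinct next characters after "T": C, G.
That node has 2 child edges.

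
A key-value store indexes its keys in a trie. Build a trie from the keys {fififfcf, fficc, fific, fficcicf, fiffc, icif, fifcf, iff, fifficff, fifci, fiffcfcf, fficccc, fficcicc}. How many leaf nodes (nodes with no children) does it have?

A leaf is a node with no children — equivalently, the end of a word that is not a proper prefix of any other stored word.
Those words: "fficccc", "fficcicc", "fficcicf", "fifcf", "fifci", "fiffcfcf", "fifficff", "fific", "fififfcf", "icif", "iff"
Leaf count: 11

11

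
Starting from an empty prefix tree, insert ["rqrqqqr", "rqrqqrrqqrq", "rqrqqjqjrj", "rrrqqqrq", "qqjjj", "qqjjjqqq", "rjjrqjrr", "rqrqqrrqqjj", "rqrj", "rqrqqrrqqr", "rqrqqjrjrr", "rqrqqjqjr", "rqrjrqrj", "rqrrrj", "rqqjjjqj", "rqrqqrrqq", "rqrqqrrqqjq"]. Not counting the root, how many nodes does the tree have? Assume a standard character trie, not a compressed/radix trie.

61

Count nodes per top-level branch (shared prefixes stored once):
  'q'-branch (qqjjj, qqjjjqqq): 8 nodes
  'r'-branch (rjjrqjrr, rqqjjjqj, rqrj, rqrjrqrj, rqrqqjqjr, rqrqqjqjrj, rqrqqjrjrr, rqrqqqr, rqrqqrrqq, rqrqqrrqqjj, rqrqqrrqqjq, rqrqqrrqqr, rqrqqrrqqrq, rqrrrj, rrrqqqrq): 53 nodes
Sum: 61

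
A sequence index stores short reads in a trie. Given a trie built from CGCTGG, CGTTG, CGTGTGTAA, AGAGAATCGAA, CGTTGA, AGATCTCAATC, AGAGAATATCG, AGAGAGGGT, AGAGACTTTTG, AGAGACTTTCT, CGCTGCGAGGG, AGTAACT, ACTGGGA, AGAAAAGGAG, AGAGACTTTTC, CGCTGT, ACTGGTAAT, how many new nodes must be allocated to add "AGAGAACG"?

2

"AGAGAA" is already a path in the trie; the remaining "CG" must be added.
So 8 − 6 = 2 new nodes.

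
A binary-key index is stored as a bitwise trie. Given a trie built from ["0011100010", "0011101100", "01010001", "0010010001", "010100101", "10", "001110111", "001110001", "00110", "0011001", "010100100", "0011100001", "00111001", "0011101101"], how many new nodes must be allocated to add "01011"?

"0101" is already a path in the trie; the remaining "1" must be added.
New nodes needed: |"01011"| − 4 = 5 − 4 = 1.

1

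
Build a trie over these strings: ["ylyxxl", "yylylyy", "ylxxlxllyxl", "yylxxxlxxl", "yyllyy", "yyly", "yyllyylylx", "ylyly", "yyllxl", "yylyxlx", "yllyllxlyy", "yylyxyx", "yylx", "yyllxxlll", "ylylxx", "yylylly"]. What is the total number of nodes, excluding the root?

Trace insertions, counting only characters that open a new branch:
  "ylyxxl" → 6 new (y, l, y, x, x, l)
  "yylylyy" → prefix "y" already present; 6 new (y, l, y, l, y, y)
  "ylxxlxllyxl" → prefix "yl" already present; 9 new (x, x, l, x, l, l, y, x, l)
  "yylxxxlxxl" → prefix "yyl" already present; 7 new (x, x, x, l, x, x, l)
  "yyllyy" → prefix "yyl" already present; 3 new (l, y, y)
  "yyly" → prefix "yyly" already present; 0 new (none)
  "yyllyylylx" → prefix "yyllyy" already present; 4 new (l, y, l, x)
  "ylyly" → prefix "yly" already present; 2 new (l, y)
  "yyllxl" → prefix "yyll" already present; 2 new (x, l)
  "yylyxlx" → prefix "yyly" already present; 3 new (x, l, x)
  "yllyllxlyy" → prefix "yl" already present; 8 new (l, y, l, l, x, l, y, y)
  "yylyxyx" → prefix "yylyx" already present; 2 new (y, x)
  "yylx" → prefix "yylx" already present; 0 new (none)
  "yyllxxlll" → prefix "yyllx" already present; 4 new (x, l, l, l)
  "ylylxx" → prefix "ylyl" already present; 2 new (x, x)
  "yylylly" → prefix "yylyl" already present; 2 new (l, y)
Total nodes = 6 + 6 + 9 + 7 + 3 + 0 + 4 + 2 + 2 + 3 + 8 + 2 + 0 + 4 + 2 + 2 = 60

60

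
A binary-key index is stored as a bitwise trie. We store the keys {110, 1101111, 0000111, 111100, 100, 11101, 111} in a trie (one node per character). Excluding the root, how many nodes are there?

22

Insert word by word; a character creates a node only if that edge doesn't already exist:
  "110" → 3 new (1, 1, 0)
  "1101111" → prefix "110" already present; 4 new (1, 1, 1, 1)
  "0000111" → 7 new (0, 0, 0, 0, 1, 1, 1)
  "111100" → prefix "11" already present; 4 new (1, 1, 0, 0)
  "100" → prefix "1" already present; 2 new (0, 0)
  "11101" → prefix "111" already present; 2 new (0, 1)
  "111" → prefix "111" already present; 0 new (none)
Total nodes = 3 + 4 + 7 + 4 + 2 + 2 + 0 = 22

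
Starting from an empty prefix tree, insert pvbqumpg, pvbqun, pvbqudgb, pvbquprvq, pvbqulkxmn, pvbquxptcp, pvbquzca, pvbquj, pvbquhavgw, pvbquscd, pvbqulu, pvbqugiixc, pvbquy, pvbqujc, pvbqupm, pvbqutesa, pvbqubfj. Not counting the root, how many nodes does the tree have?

For each word, the new-node count is its length minus the longest prefix already in the trie:
  "pvbqumpg" → 8 new (p, v, b, q, u, m, p, g)
  "pvbqun" → prefix "pvbqu" already present; 1 new (n)
  "pvbqudgb" → prefix "pvbqu" already present; 3 new (d, g, b)
  "pvbquprvq" → prefix "pvbqu" already present; 4 new (p, r, v, q)
  "pvbqulkxmn" → prefix "pvbqu" already present; 5 new (l, k, x, m, n)
  "pvbquxptcp" → prefix "pvbqu" already present; 5 new (x, p, t, c, p)
  "pvbquzca" → prefix "pvbqu" already present; 3 new (z, c, a)
  "pvbquj" → prefix "pvbqu" already present; 1 new (j)
  "pvbquhavgw" → prefix "pvbqu" already present; 5 new (h, a, v, g, w)
  "pvbquscd" → prefix "pvbqu" already present; 3 new (s, c, d)
  "pvbqulu" → prefix "pvbqul" already present; 1 new (u)
  "pvbqugiixc" → prefix "pvbqu" already present; 5 new (g, i, i, x, c)
  "pvbquy" → prefix "pvbqu" already present; 1 new (y)
  "pvbqujc" → prefix "pvbquj" already present; 1 new (c)
  "pvbqupm" → prefix "pvbqup" already present; 1 new (m)
  "pvbqutesa" → prefix "pvbqu" already present; 4 new (t, e, s, a)
  "pvbqubfj" → prefix "pvbqu" already present; 3 new (b, f, j)
Total nodes = 8 + 1 + 3 + 4 + 5 + 5 + 3 + 1 + 5 + 3 + 1 + 5 + 1 + 1 + 1 + 4 + 3 = 54

54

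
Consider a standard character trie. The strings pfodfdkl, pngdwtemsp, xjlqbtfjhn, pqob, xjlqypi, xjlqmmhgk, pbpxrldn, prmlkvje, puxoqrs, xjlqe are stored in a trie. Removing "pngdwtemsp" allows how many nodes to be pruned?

A node on "pngdwtemsp"'s path can go only if nothing else ends at it or branches off below it.
The suffix "ngdwtemsp" (9 nodes) is used only by "pngdwtemsp"; the node for "p" still has the child "f", so pruning stops there.
Nodes removed: 9

9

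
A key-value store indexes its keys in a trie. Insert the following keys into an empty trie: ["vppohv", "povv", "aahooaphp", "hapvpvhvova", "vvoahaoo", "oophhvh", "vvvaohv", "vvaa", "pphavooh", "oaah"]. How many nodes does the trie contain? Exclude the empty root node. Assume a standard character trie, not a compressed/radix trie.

61

For each word, the new-node count is its length minus the longest prefix already in the trie:
  "vppohv" → 6 new (v, p, p, o, h, v)
  "povv" → 4 new (p, o, v, v)
  "aahooaphp" → 9 new (a, a, h, o, o, a, p, h, p)
  "hapvpvhvova" → 11 new (h, a, p, v, p, v, h, v, o, v, a)
  "vvoahaoo" → prefix "v" already present; 7 new (v, o, a, h, a, o, o)
  "oophhvh" → 7 new (o, o, p, h, h, v, h)
  "vvvaohv" → prefix "vv" already present; 5 new (v, a, o, h, v)
  "vvaa" → prefix "vv" already present; 2 new (a, a)
  "pphavooh" → prefix "p" already present; 7 new (p, h, a, v, o, o, h)
  "oaah" → prefix "o" already present; 3 new (a, a, h)
Total nodes = 6 + 4 + 9 + 11 + 7 + 7 + 5 + 2 + 7 + 3 = 61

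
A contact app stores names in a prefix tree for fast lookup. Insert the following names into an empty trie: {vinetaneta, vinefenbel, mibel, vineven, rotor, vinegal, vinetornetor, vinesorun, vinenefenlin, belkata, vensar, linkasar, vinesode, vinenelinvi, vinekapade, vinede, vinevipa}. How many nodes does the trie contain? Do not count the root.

Trace insertions, counting only characters that open a new branch:
  "vinetaneta" → 10 new (v, i, n, e, t, a, n, e, t, a)
  "vinefenbel" → prefix "vine" already present; 6 new (f, e, n, b, e, l)
  "mibel" → 5 new (m, i, b, e, l)
  "vineven" → prefix "vine" already present; 3 new (v, e, n)
  "rotor" → 5 new (r, o, t, o, r)
  "vinegal" → prefix "vine" already present; 3 new (g, a, l)
  "vinetornetor" → prefix "vinet" already present; 7 new (o, r, n, e, t, o, r)
  "vinesorun" → prefix "vine" already present; 5 new (s, o, r, u, n)
  "vinenefenlin" → prefix "vine" already present; 8 new (n, e, f, e, n, l, i, n)
  "belkata" → 7 new (b, e, l, k, a, t, a)
  "vensar" → prefix "v" already present; 5 new (e, n, s, a, r)
  "linkasar" → 8 new (l, i, n, k, a, s, a, r)
  "vinesode" → prefix "vineso" already present; 2 new (d, e)
  "vinenelinvi" → prefix "vinene" already present; 5 new (l, i, n, v, i)
  "vinekapade" → prefix "vine" already present; 6 new (k, a, p, a, d, e)
  "vinede" → prefix "vine" already present; 2 new (d, e)
  "vinevipa" → prefix "vinev" already present; 3 new (i, p, a)
Total nodes = 10 + 6 + 5 + 3 + 5 + 3 + 7 + 5 + 8 + 7 + 5 + 8 + 2 + 5 + 6 + 2 + 3 = 90

90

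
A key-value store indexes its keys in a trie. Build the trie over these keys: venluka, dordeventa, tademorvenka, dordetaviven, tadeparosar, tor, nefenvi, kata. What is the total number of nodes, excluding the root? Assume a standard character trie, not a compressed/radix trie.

56

Insert word by word; a character creates a node only if that edge doesn't already exist:
  "venluka" → 7 new (v, e, n, l, u, k, a)
  "dordeventa" → 10 new (d, o, r, d, e, v, e, n, t, a)
  "tademorvenka" → 12 new (t, a, d, e, m, o, r, v, e, n, k, a)
  "dordetaviven" → prefix "dorde" already present; 7 new (t, a, v, i, v, e, n)
  "tadeparosar" → prefix "tade" already present; 7 new (p, a, r, o, s, a, r)
  "tor" → prefix "t" already present; 2 new (o, r)
  "nefenvi" → 7 new (n, e, f, e, n, v, i)
  "kata" → 4 new (k, a, t, a)
Total nodes = 7 + 10 + 12 + 7 + 7 + 2 + 7 + 4 = 56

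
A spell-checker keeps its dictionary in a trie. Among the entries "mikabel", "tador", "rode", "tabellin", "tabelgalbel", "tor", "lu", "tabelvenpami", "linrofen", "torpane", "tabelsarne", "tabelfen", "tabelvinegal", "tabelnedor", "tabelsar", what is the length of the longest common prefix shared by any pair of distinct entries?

8

The deepest shared node is where two words last agree before diverging.
e.g. "tabelsar" and "tabelsarne" share the prefix "tabelsar" of length 8; no pair shares a longer one.
Longest shared-prefix length: 8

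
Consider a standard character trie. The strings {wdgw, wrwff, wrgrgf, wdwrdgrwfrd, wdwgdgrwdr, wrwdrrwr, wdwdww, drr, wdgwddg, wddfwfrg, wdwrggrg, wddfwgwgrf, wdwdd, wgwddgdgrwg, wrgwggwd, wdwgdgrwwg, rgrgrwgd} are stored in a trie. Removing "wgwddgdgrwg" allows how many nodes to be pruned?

A node on "wgwddgdgrwg"'s path can go only if nothing else ends at it or branches off below it.
The suffix "gwddgdgrwg" (10 nodes) is used only by "wgwddgdgrwg"; the node for "w" still has the child "d", so pruning stops there.
Nodes removed: 10

10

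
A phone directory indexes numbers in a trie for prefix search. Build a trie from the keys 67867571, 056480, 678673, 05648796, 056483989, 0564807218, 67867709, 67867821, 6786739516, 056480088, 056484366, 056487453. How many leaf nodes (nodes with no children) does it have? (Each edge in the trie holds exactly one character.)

Leaves are exactly the stored words that no other stored word extends.
Those words: "056480088", "0564807218", "056483989", "056484366", "056487453", "05648796", "6786739516", "67867571", "67867709", "67867821"
Leaf count: 10

10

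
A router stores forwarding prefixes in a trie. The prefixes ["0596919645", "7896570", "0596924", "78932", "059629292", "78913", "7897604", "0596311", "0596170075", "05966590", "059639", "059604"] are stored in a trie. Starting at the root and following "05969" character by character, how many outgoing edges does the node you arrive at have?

The children of the "05969" node are the distinct next characters among strings starting with "05969".
Characters that immediately follow "05969" among the stored strings: {1, 2}.
That node has 2 child edges.

2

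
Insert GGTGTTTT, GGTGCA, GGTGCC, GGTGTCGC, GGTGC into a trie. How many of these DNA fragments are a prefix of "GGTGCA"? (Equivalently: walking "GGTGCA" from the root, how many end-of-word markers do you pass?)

Walk "GGTGCA" from the root; an end-of-word marker is hit whenever a stored word is a prefix of "GGTGCA".
Prefixes of the query that are stored words: "GGTGC", "GGTGCA"
Count: 2

2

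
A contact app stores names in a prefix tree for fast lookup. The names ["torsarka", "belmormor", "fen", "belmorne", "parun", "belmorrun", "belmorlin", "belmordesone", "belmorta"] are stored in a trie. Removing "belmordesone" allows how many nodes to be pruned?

A node on "belmordesone"'s path can go only if nothing else ends at it or branches off below it.
The suffix "desone" (6 nodes) is used only by "belmordesone"; the node for "belmor" still has the child "m", so pruning stops there.
Nodes removed: 6

6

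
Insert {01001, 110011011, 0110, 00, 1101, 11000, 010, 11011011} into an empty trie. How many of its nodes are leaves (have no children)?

A leaf is a node with no children — equivalently, the end of a word that is not a proper prefix of any other stored word.
Those words: "00", "01001", "0110", "11000", "110011011", "11011011"
Leaf count: 6

6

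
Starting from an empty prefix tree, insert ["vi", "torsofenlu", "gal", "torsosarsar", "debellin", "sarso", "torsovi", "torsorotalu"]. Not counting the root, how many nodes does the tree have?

42

Insert word by word; a character creates a node only if that edge doesn't already exist:
  "vi" → 2 new (v, i)
  "torsofenlu" → 10 new (t, o, r, s, o, f, e, n, l, u)
  "gal" → 3 new (g, a, l)
  "torsosarsar" → prefix "torso" already present; 6 new (s, a, r, s, a, r)
  "debellin" → 8 new (d, e, b, e, l, l, i, n)
  "sarso" → 5 new (s, a, r, s, o)
  "torsovi" → prefix "torso" already present; 2 new (v, i)
  "torsorotalu" → prefix "torso" already present; 6 new (r, o, t, a, l, u)
Total nodes = 2 + 10 + 3 + 6 + 8 + 5 + 2 + 6 = 42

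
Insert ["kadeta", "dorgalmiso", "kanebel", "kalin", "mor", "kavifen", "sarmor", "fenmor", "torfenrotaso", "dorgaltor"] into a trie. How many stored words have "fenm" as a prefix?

1

Traverse to the node for "fenm", then collect every word in that subtree.
Words under "fenm": fenmor
Count: 1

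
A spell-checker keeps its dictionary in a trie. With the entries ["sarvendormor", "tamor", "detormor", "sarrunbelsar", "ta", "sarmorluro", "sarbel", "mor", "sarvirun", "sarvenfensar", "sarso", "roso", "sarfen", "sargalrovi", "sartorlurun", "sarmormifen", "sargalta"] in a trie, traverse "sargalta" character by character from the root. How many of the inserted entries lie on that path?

Walk "sargalta" from the root; an end-of-word marker is hit whenever a stored word is a prefix of "sargalta".
Prefixes of the query that are stored words: "sargalta"
Count: 1

1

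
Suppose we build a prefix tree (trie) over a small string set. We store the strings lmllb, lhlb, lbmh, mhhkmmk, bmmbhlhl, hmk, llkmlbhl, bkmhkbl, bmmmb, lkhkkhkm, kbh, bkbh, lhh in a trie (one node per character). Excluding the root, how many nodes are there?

Trace insertions, counting only characters that open a new branch:
  "lmllb" → 5 new (l, m, l, l, b)
  "lhlb" → prefix "l" already present; 3 new (h, l, b)
  "lbmh" → prefix "l" already present; 3 new (b, m, h)
  "mhhkmmk" → 7 new (m, h, h, k, m, m, k)
  "bmmbhlhl" → 8 new (b, m, m, b, h, l, h, l)
  "hmk" → 3 new (h, m, k)
  "llkmlbhl" → prefix "l" already present; 7 new (l, k, m, l, b, h, l)
  "bkmhkbl" → prefix "b" already present; 6 new (k, m, h, k, b, l)
  "bmmmb" → prefix "bmm" already present; 2 new (m, b)
  "lkhkkhkm" → prefix "l" already present; 7 new (k, h, k, k, h, k, m)
  "kbh" → 3 new (k, b, h)
  "bkbh" → prefix "bk" already present; 2 new (b, h)
  "lhh" → prefix "lh" already present; 1 new (h)
Total nodes = 5 + 3 + 3 + 7 + 8 + 3 + 7 + 6 + 2 + 7 + 3 + 2 + 1 = 57

57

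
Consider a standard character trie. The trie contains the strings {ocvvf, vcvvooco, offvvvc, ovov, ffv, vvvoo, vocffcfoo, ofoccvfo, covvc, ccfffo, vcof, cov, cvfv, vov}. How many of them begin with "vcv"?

Filter for entries beginning with "vcv":
Words under "vcv": vcvvooco
Count: 1

1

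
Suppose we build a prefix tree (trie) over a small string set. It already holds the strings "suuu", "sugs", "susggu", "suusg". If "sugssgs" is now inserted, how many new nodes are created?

"sugs" is already a path in the trie; the remaining "sgs" must be added.
Each of the 3 remaining characters creates one node.

3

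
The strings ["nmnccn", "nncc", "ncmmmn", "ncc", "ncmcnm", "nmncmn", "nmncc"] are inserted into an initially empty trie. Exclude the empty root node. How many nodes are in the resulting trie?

Count nodes per top-level branch (shared prefixes stored once):
  'n'-branch (ncc, ncmcnm, ncmmmn, nmncc, nmnccn, nmncmn, nncc): 20 nodes
Sum: 20

20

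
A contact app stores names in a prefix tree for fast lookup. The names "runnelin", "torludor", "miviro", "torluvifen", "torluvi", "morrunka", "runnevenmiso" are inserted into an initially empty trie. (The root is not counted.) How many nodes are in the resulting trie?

41

For each word, the new-node count is its length minus the longest prefix already in the trie:
  "runnelin" → 8 new (r, u, n, n, e, l, i, n)
  "torludor" → 8 new (t, o, r, l, u, d, o, r)
  "miviro" → 6 new (m, i, v, i, r, o)
  "torluvifen" → prefix "torlu" already present; 5 new (v, i, f, e, n)
  "torluvi" → prefix "torluvi" already present; 0 new (none)
  "morrunka" → prefix "m" already present; 7 new (o, r, r, u, n, k, a)
  "runnevenmiso" → prefix "runne" already present; 7 new (v, e, n, m, i, s, o)
Total nodes = 8 + 8 + 6 + 5 + 0 + 7 + 7 = 41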